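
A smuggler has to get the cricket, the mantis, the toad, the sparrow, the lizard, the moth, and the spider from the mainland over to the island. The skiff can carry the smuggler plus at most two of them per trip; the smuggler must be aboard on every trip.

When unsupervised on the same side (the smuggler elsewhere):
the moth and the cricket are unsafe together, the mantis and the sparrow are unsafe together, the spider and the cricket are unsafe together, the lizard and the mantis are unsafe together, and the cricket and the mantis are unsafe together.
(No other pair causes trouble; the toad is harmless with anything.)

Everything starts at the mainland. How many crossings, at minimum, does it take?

Counting alone: the smuggler can take at most 2 across per trip to the island, so moving all 7 needs at least 4 loaded trips out, with a return between consecutive ones — at least 7 crossings.
The safety rule pushes this higher. Following every safe sequence of crossings, the most of the 7 that can be at the island as the skiff arrives there on crossing 7 is 6 — never all 7.
So no plan with fewer than 9 crossings exists, and this one achieves 9:
1. Smuggler goes to the island with the cricket and the mantis.  [the mainland: the lizard, the moth, the sparrow, the spider, the toad | the island: the cricket, the mantis]
2. Smuggler goes back to the mainland with the cricket.  [the mainland: the cricket, the lizard, the moth, the sparrow, the spider, the toad | the island: the mantis]
3. Smuggler goes to the island with the cricket and the toad.  [the mainland: the lizard, the moth, the sparrow, the spider | the island: the cricket, the mantis, the toad]
4. Smuggler goes back to the mainland with the cricket.  [the mainland: the cricket, the lizard, the moth, the sparrow, the spider | the island: the mantis, the toad]
5. Smuggler goes to the island with the moth and the spider.  [the mainland: the cricket, the lizard, the sparrow | the island: the mantis, the moth, the spider, the toad]
6. Smuggler goes back to the mainland alone.  [the mainland: the cricket, the lizard, the sparrow | the island: the mantis, the moth, the spider, the toad]
7. Smuggler goes to the island with the lizard and the sparrow.  [the mainland: the cricket | the island: the lizard, the mantis, the moth, the sparrow, the spider, the toad]
8. Smuggler goes back to the mainland with the mantis.  [the mainland: the cricket, the mantis | the island: the lizard, the moth, the sparrow, the spider, the toad]
9. Smuggler goes to the island with the cricket and the mantis.  [the mainland: — | the island: the cricket, the lizard, the mantis, the moth, the sparrow, the spider, the toad]

9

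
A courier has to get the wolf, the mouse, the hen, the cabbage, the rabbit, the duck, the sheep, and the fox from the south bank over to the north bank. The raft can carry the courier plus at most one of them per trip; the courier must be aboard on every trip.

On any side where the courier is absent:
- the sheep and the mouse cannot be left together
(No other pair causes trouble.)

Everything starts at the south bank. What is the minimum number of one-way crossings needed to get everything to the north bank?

15

Counting alone: the courier can take at most 1 across per trip to the north bank, so moving all 8 needs at least 8 loaded trips out, with a return between consecutive ones — at least 15 crossings.
The plan below uses exactly 15 crossings, so it is optimal:
1. Courier goes to the north bank with the mouse.  [the south bank: the cabbage, the duck, the fox, the hen, the rabbit, the sheep, the wolf | the north bank: the mouse]
2. Courier goes back to the south bank alone.  [the south bank: the cabbage, the duck, the fox, the hen, the rabbit, the sheep, the wolf | the north bank: the mouse]
3. Courier goes to the north bank with the wolf.  [the south bank: the cabbage, the duck, the fox, the hen, the rabbit, the sheep | the north bank: the mouse, the wolf]
4. Courier goes back to the south bank alone.  [the south bank: the cabbage, the duck, the fox, the hen, the rabbit, the sheep | the north bank: the mouse, the wolf]
5. Courier goes to the north bank with the hen.  [the south bank: the cabbage, the duck, the fox, the rabbit, the sheep | the north bank: the hen, the mouse, the wolf]
6. Courier goes back to the south bank alone.  [the south bank: the cabbage, the duck, the fox, the rabbit, the sheep | the north bank: the hen, the mouse, the wolf]
7. Courier goes to the north bank with the cabbage.  [the south bank: the duck, the fox, the rabbit, the sheep | the north bank: the cabbage, the hen, the mouse, the wolf]
8. Courier goes back to the south bank alone.  [the south bank: the duck, the fox, the rabbit, the sheep | the north bank: the cabbage, the hen, the mouse, the wolf]
9. Courier goes to the north bank with the rabbit.  [the south bank: the duck, the fox, the sheep | the north bank: the cabbage, the hen, the mouse, the rabbit, the wolf]
10. Courier goes back to the south bank alone.  [the south bank: the duck, the fox, the sheep | the north bank: the cabbage, the hen, the mouse, the rabbit, the wolf]
11. Courier goes to the north bank with the duck.  [the south bank: the fox, the sheep | the north bank: the cabbage, the duck, the hen, the mouse, the rabbit, the wolf]
12. Courier goes back to the south bank alone.  [the south bank: the fox, the sheep | the north bank: the cabbage, the duck, the hen, the mouse, the rabbit, the wolf]
13. Courier goes to the north bank with the fox.  [the south bank: the sheep | the north bank: the cabbage, the duck, the fox, the hen, the mouse, the rabbit, the wolf]
14. Courier goes back to the south bank alone.  [the south bank: the sheep | the north bank: the cabbage, the duck, the fox, the hen, the mouse, the rabbit, the wolf]
15. Courier goes to the north bank with the sheep.  [the south bank: — | the north bank: the cabbage, the duck, the fox, the hen, the mouse, the rabbit, the sheep, the wolf]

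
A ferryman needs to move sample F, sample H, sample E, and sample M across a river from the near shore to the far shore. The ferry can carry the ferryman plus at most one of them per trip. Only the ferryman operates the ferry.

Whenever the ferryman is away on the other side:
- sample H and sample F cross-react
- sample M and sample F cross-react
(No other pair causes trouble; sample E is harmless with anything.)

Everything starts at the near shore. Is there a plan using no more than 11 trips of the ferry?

Yes

Yes — this plan uses 9 crossings (≤ 11):
1. Ferryman goes to the far shore with sample F.  [the near shore: sample E, sample H, sample M | the far shore: sample F]
2. Ferryman goes back to the near shore alone.  [the near shore: sample E, sample H, sample M | the far shore: sample F]
3. Ferryman goes to the far shore with sample H.  [the near shore: sample E, sample M | the far shore: sample F, sample H]
4. Ferryman goes back to the near shore with sample F.  [the near shore: sample E, sample F, sample M | the far shore: sample H]
5. Ferryman goes to the far shore with sample M.  [the near shore: sample E, sample F | the far shore: sample H, sample M]
6. Ferryman goes back to the near shore alone.  [the near shore: sample E, sample F | the far shore: sample H, sample M]
7. Ferryman goes to the far shore with sample E.  [the near shore: sample F | the far shore: sample E, sample H, sample M]
8. Ferryman goes back to the near shore alone.  [the near shore: sample F | the far shore: sample E, sample H, sample M]
9. Ferryman goes to the far shore with sample F.  [the near shore: — | the far shore: sample E, sample F, sample H, sample M]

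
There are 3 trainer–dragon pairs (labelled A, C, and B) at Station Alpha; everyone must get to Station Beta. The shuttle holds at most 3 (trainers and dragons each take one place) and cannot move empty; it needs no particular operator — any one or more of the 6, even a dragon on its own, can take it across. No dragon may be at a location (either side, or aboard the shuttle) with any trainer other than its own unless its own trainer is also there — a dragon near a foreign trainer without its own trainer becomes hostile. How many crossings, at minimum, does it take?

5

Counting alone: each trip to Station Beta takes at most 3 across and each return brings at least 1 back, so after t trips out (and t−1 returns) at most 3t − (t−1) of the 6 are across; that first reaches 6 at t = 3, so at least 5 crossings are needed.
The plan below uses exactly 5 crossings, so it is optimal:
1. dragon A and trainer A cross → Station Beta.
2. trainer A crosses ← Station Alpha.
3. trainer A, trainer B, and trainer C cross → Station Beta.
4. dragon A crosses ← Station Alpha.
5. dragon A, dragon B, and dragon C cross → Station Beta.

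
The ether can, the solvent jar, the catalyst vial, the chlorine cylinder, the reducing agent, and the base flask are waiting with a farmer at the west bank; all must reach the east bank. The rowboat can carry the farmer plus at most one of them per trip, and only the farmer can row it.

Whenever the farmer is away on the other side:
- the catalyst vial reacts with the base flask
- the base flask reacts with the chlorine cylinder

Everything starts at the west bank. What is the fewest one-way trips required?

Counting alone: the farmer can take at most 1 across per trip to the east bank, so moving all 6 needs at least 6 loaded trips out, with a return between consecutive ones — at least 11 crossings.
The safety rule pushes this higher. Following every safe sequence of crossings, the most of the 6 that can be at the east bank as the rowboat arrives there on crossing 11 is 5 — never all 6.
So no plan with fewer than 13 crossings exists, and this one achieves 13:
1. Farmer goes to the east bank with the base flask.  [the west bank: the catalyst vial, the chlorine cylinder, the ether can, the reducing agent, the solvent jar | the east bank: the base flask]
2. Farmer goes back to the west bank alone.  [the west bank: the catalyst vial, the chlorine cylinder, the ether can, the reducing agent, the solvent jar | the east bank: the base flask]
3. Farmer goes to the east bank with the ether can.  [the west bank: the catalyst vial, the chlorine cylinder, the reducing agent, the solvent jar | the east bank: the base flask, the ether can]
4. Farmer goes back to the west bank alone.  [the west bank: the catalyst vial, the chlorine cylinder, the reducing agent, the solvent jar | the east bank: the base flask, the ether can]
5. Farmer goes to the east bank with the solvent jar.  [the west bank: the catalyst vial, the chlorine cylinder, the reducing agent | the east bank: the base flask, the ether can, the solvent jar]
6. Farmer goes back to the west bank alone.  [the west bank: the catalyst vial, the chlorine cylinder, the reducing agent | the east bank: the base flask, the ether can, the solvent jar]
7. Farmer goes to the east bank with the catalyst vial.  [the west bank: the chlorine cylinder, the reducing agent | the east bank: the base flask, the catalyst vial, the ether can, the solvent jar]
8. Farmer goes back to the west bank with the base flask.  [the west bank: the base flask, the chlorine cylinder, the reducing agent | the east bank: the catalyst vial, the ether can, the solvent jar]
9. Farmer goes to the east bank with the chlorine cylinder.  [the west bank: the base flask, the reducing agent | the east bank: the catalyst vial, the chlorine cylinder, the ether can, the solvent jar]
10. Farmer goes back to the west bank alone.  [the west bank: the base flask, the reducing agent | the east bank: the catalyst vial, the chlorine cylinder, the ether can, the solvent jar]
11. Farmer goes to the east bank with the reducing agent.  [the west bank: the base flask | the east bank: the catalyst vial, the chlorine cylinder, the ether can, the reducing agent, the solvent jar]
12. Farmer goes back to the west bank alone.  [the west bank: the base flask | the east bank: the catalyst vial, the chlorine cylinder, the ether can, the reducing agent, the solvent jar]
13. Farmer goes to the east bank with the base flask.  [the west bank: — | the east bank: the base flask, the catalyst vial, the chlorine cylinder, the ether can, the reducing agent, the solvent jar]

13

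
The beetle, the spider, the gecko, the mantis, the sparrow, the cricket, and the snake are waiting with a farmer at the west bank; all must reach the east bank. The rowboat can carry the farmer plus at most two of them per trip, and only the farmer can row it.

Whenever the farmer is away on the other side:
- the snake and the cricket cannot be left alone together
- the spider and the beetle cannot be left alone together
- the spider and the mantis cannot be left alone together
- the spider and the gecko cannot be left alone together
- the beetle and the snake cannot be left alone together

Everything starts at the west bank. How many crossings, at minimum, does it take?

Counting alone: the farmer can take at most 2 across per trip to the east bank, so moving all 7 needs at least 4 loaded trips out, with a return between consecutive ones — at least 7 crossings.
The safety rule pushes this higher. Following every safe sequence of crossings, the most of the 7 that can be at the east bank as the rowboat arrives there on crossing 7 is 6 — never all 7.
So no plan with fewer than 9 crossings exists, and this one achieves 9:
1. Farmer goes to the east bank with the snake and the spider.
2. Farmer goes back to the west bank alone.
3. Farmer goes to the east bank with the gecko.
4. Farmer goes back to the west bank with the spider.
5. Farmer goes to the east bank with the beetle and the mantis.
6. Farmer goes back to the west bank with the snake.
7. Farmer goes to the east bank with the cricket and the sparrow.
8. Farmer goes back to the west bank alone.
9. Farmer goes to the east bank with the snake and the spider.

9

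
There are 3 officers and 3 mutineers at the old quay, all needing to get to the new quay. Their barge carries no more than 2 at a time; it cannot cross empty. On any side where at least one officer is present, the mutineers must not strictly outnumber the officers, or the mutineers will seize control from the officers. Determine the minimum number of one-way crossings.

Counting alone: each trip to the new quay takes at most 2 across and each return brings at least 1 back, so after t trips out (and t−1 returns) at most 2t − (t−1) of the 6 are across; that first reaches 6 at t = 5, so at least 9 crossings are needed.
The safety rule pushes this higher. Following every safe sequence of crossings, the most of the 6 that can be at the new quay as the barge arrives there on crossing 9 is 5 — never all 6.
So no plan with fewer than 11 crossings exists, and this one achieves 11:
1. 2 mutineers → the new quay.  (the old quay: 3O 1M; the new quay: 0O 2M)
2. 1 mutineer ← the old quay.  (the old quay: 3O 2M; the new quay: 0O 1M)
3. 2 mutineers → the new quay.  (the old quay: 3O 0M; the new quay: 0O 3M)
4. 1 mutineer ← the old quay.  (the old quay: 3O 1M; the new quay: 0O 2M)
5. 2 officers → the new quay.  (the old quay: 1O 1M; the new quay: 2O 2M)
6. 1 officer and 1 mutineer ← the old quay.  (the old quay: 2O 2M; the new quay: 1O 1M)
7. 2 officers → the new quay.  (the old quay: 0O 2M; the new quay: 3O 1M)
8. 1 mutineer ← the old quay.  (the old quay: 0O 3M; the new quay: 3O 0M)
9. 2 mutineers → the new quay.  (the old quay: 0O 1M; the new quay: 3O 2M)
10. 1 mutineer ← the old quay.  (the old quay: 0O 2M; the new quay: 3O 1M)
11. 2 mutineers → the new quay.  (the old quay: 0O 0M; the new quay: 3O 3M)

11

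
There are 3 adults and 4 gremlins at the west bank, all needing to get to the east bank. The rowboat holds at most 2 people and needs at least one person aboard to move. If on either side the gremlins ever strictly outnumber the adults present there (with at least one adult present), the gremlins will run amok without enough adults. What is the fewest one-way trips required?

The gremlins already outnumber the adults at the west bank before anyone moves, so the starting position itself is disallowed.

impossible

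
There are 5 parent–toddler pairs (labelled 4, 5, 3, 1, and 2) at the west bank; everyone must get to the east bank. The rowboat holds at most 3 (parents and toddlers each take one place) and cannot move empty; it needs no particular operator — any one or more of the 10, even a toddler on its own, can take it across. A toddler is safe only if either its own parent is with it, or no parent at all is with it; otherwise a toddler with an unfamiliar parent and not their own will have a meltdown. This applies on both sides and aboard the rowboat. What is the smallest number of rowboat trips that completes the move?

Counting alone: each trip to the east bank takes at most 3 across and each return brings at least 1 back, so after t trips out (and t−1 returns) at most 3t − (t−1) of the 10 are across; that first reaches 10 at t = 5, so at least 9 crossings are needed.
The safety rule pushes this higher. Following every safe sequence of crossings, the most of the 10 that can be at the east bank as the rowboat arrives there on crossing 9 is 9 — never all 10.
So no plan with fewer than 11 crossings exists, and this one achieves 11:
1. parent 4 and toddler 4 cross → the east bank.
2. parent 4 crosses ← the west bank.
3. toddler 1, toddler 3, and toddler 5 cross → the east bank.
4. toddler 4 crosses ← the west bank.
5. parent 1, parent 3, and parent 5 cross → the east bank.
6. parent 5 and toddler 5 cross ← the west bank.
7. parent 2, parent 4, and parent 5 cross → the east bank.
8. toddler 3 crosses ← the west bank.
9. toddler 4 and toddler 5 cross → the east bank.
10. toddler 4 crosses ← the west bank.
11. toddler 2, toddler 3, and toddler 4 cross → the east bank.

11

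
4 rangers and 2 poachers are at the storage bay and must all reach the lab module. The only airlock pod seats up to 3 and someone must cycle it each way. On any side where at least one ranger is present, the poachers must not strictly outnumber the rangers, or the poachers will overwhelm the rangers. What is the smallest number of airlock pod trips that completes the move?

5

Counting alone: each trip to the lab module takes at most 3 across and each return brings at least 1 back, so after t trips out (and t−1 returns) at most 3t − (t−1) of the 6 are across; that first reaches 6 at t = 3, so at least 5 crossings are needed.
The plan below uses exactly 5 crossings, so it is optimal:
1. 2 poachers → the lab module.  (the storage bay: 4R 0P; the lab module: 0R 2P)
2. 1 poacher ← the storage bay.  (the storage bay: 4R 1P; the lab module: 0R 1P)
3. 2 rangers and 1 poacher → the lab module.  (the storage bay: 2R 0P; the lab module: 2R 2P)
4. 1 poacher ← the storage bay.  (the storage bay: 2R 1P; the lab module: 2R 1P)
5. 2 rangers and 1 poacher → the lab module.  (the storage bay: 0R 0P; the lab module: 4R 2P)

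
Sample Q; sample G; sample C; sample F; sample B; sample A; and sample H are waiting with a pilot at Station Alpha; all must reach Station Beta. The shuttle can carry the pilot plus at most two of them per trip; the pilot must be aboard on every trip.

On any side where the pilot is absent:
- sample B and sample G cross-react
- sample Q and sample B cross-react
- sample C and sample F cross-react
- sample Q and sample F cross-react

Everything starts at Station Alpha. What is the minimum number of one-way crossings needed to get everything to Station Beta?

Counting alone: the pilot can take at most 2 across per trip to Station Beta, so moving all 7 needs at least 4 loaded trips out, with a return between consecutive ones — at least 7 crossings.
The safety rule pushes this higher. Following every safe sequence of crossings, the most of the 7 that can be at Station Beta as the shuttle arrives there on crossing 7 is 6 — never all 7.
So no plan with fewer than 9 crossings exists, and this one achieves 9:
1. Pilot goes to Station Beta with sample B and sample F.
2. Pilot goes back to Station Alpha alone.
3. Pilot goes to Station Beta with sample Q.
4. Pilot goes back to Station Alpha with sample B and sample F.
5. Pilot goes to Station Beta with sample C and sample G.
6. Pilot goes back to Station Alpha alone.
7. Pilot goes to Station Beta with sample A and sample H.
8. Pilot goes back to Station Alpha alone.
9. Pilot goes to Station Beta with sample B and sample F.

9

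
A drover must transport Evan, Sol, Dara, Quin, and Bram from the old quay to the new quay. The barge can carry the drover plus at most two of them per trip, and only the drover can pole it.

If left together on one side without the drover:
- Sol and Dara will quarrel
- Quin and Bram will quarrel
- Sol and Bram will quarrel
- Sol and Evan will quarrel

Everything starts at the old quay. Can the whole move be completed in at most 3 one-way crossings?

No

Counting alone: the drover can take at most 2 across per trip to the new quay, so moving all 5 needs at least 3 loaded trips out, with a return between consecutive ones — at least 5 crossings.
Since 3 < 5, 3 crossings cannot be enough. (The shortest complete plan in fact takes 5:)
1. Drover goes to the new quay with Quin and Sol.  [the old quay: Bram, Dara, Evan | the new quay: Quin, Sol]
2. Drover goes back to the old quay alone.  [the old quay: Bram, Dara, Evan | the new quay: Quin, Sol]
3. Drover goes to the new quay with Dara and Evan.  [the old quay: Bram | the new quay: Dara, Evan, Quin, Sol]
4. Drover goes back to the old quay with Sol.  [the old quay: Bram, Sol | the new quay: Dara, Evan, Quin]
5. Drover goes to the new quay with Bram and Sol.  [the old quay: — | the new quay: Bram, Dara, Evan, Quin, Sol]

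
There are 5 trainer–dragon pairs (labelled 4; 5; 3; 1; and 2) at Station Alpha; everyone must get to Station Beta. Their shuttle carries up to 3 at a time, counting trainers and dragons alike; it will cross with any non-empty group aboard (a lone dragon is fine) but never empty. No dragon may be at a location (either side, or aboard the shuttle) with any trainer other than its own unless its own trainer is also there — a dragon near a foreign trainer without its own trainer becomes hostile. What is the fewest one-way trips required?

11

Counting alone: each trip to Station Beta takes at most 3 across and each return brings at least 1 back, so after t trips out (and t−1 returns) at most 3t − (t−1) of the 10 are across; that first reaches 10 at t = 5, so at least 9 crossings are needed.
The safety rule pushes this higher. Following every safe sequence of crossings, the most of the 10 that can be at Station Beta as the shuttle arrives there on crossing 9 is 9 — never all 10.
So no plan with fewer than 11 crossings exists, and this one achieves 11:
1. dragon 4 and trainer 4 cross → Station Beta.
2. trainer 4 crosses ← Station Alpha.
3. dragon 1, dragon 3, and dragon 5 cross → Station Beta.
4. dragon 4 crosses ← Station Alpha.
5. trainer 1, trainer 3, and trainer 5 cross → Station Beta.
6. dragon 5 and trainer 5 cross ← Station Alpha.
7. trainer 2, trainer 4, and trainer 5 cross → Station Beta.
8. dragon 3 crosses ← Station Alpha.
9. dragon 4 and dragon 5 cross → Station Beta.
10. dragon 4 crosses ← Station Alpha.
11. dragon 2, dragon 3, and dragon 4 cross → Station Beta.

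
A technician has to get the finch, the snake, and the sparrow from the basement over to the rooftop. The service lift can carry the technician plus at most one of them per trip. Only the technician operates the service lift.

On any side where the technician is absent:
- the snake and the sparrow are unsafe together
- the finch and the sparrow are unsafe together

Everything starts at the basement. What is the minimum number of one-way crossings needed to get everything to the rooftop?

Counting alone: the technician can take at most 1 across per trip to the rooftop, so moving all 3 needs at least 3 loaded trips out, with a return between consecutive ones — at least 5 crossings.
The safety rule pushes this higher. Following every safe sequence of crossings, the most of the 3 that can be at the rooftop as the service lift arrives there on crossing 5 is 2 — never all 3.
So no plan with fewer than 7 crossings exists, and this one achieves 7:
1. Technician goes to the rooftop with the sparrow.
2. Technician goes back to the basement alone.
3. Technician goes to the rooftop with the finch.
4. Technician goes back to the basement with the sparrow.
5. Technician goes to the rooftop with the snake.
6. Technician goes back to the basement alone.
7. Technician goes to the rooftop with the sparrow.

7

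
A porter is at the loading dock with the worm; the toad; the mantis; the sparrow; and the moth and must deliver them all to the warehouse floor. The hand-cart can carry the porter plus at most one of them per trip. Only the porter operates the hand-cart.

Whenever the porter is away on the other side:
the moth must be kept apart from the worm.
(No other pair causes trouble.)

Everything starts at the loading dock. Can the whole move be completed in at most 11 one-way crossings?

Yes

Yes — this plan uses 9 crossings (≤ 11):
1. Porter goes to the warehouse floor with the worm.
2. Porter goes back to the loading dock alone.
3. Porter goes to the warehouse floor with the toad.
4. Porter goes back to the loading dock alone.
5. Porter goes to the warehouse floor with the mantis.
6. Porter goes back to the loading dock alone.
7. Porter goes to the warehouse floor with the sparrow.
8. Porter goes back to the loading dock alone.
9. Porter goes to the warehouse floor with the moth.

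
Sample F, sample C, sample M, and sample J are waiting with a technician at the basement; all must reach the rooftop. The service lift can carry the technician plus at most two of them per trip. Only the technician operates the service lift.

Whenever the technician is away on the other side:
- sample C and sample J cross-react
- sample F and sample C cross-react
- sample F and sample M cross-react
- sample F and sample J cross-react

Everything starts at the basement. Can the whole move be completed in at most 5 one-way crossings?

Yes — this plan uses 5 crossings (≤ 5):
1. Technician goes to the rooftop with sample C and sample F.  [the basement: sample J, sample M | the rooftop: sample C, sample F]
2. Technician goes back to the basement with sample F.  [the basement: sample F, sample J, sample M | the rooftop: sample C]
3. Technician goes to the rooftop with sample F and sample M.  [the basement: sample J | the rooftop: sample C, sample F, sample M]
4. Technician goes back to the basement with sample F.  [the basement: sample F, sample J | the rooftop: sample C, sample M]
5. Technician goes to the rooftop with sample F and sample J.  [the basement: — | the rooftop: sample C, sample F, sample J, sample M]

Yes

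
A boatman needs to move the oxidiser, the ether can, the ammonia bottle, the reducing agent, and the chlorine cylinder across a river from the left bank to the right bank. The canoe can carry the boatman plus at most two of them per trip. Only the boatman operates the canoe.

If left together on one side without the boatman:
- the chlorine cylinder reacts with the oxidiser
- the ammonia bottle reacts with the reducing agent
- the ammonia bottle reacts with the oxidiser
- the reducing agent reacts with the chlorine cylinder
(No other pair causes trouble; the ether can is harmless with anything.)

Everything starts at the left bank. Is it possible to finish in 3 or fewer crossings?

No

Counting alone: the boatman can take at most 2 across per trip to the right bank, so moving all 5 needs at least 3 loaded trips out, with a return between consecutive ones — at least 5 crossings.
Since 3 < 5, 3 crossings cannot be enough. (The shortest complete plan in fact takes 5:)
1. Boatman goes to the right bank with the oxidiser and the reducing agent.
2. Boatman goes back to the left bank alone.
3. Boatman goes to the right bank with the ether can.
4. Boatman goes back to the left bank alone.
5. Boatman goes to the right bank with the ammonia bottle and the chlorine cylinder.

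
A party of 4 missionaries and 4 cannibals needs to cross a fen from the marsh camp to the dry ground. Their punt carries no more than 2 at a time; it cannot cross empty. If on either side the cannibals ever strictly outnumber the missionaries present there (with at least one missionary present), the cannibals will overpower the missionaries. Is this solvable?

Following every safe sequence of crossings from the start, the most of the 8 that can be at the dry ground as the punt arrives there on crossings 1, 3, 5 is 2, 3, 4 respectively; the best ever achieved is 4 of 8.
From crossing 7 on, no configuration arises that was not already reachable earlier: only 11 distinct safe configurations (who is on which side, and where the punt is) can ever be reached, none of them has everyone across, and every continuation just revisits them. They are: 0 missionaries + 0 cannibals across (punt back at the start); 0 missionaries + 1 cannibal across (punt there); 0 missionaries + 1 cannibal across (punt back at the start); 0 missionaries + 2 cannibals across (punt there); 0 missionaries + 2 cannibals across (punt back at the start); 0 missionaries + 3 cannibals across (punt there); 0 missionaries + 3 cannibals across (punt back at the start); 0 missionaries + 4 cannibals across (punt there); 1 missionary + 1 cannibal across (punt there); 1 missionary + 1 cannibal across (punt back at the start); 2 missionaries + 2 cannibals across (punt there). So no valid plan exists.

No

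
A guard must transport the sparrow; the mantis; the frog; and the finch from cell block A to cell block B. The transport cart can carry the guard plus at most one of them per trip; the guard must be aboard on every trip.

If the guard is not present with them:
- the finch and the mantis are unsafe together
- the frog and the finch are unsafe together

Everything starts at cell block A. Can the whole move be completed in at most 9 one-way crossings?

Yes — this plan uses 9 crossings (≤ 9):
1. Guard goes to cell block B with the finch.  [cell block A: the frog, the mantis, the sparrow | cell block B: the finch]
2. Guard goes back to cell block A alone.  [cell block A: the frog, the mantis, the sparrow | cell block B: the finch]
3. Guard goes to cell block B with the sparrow.  [cell block A: the frog, the mantis | cell block B: the finch, the sparrow]
4. Guard goes back to cell block A alone.  [cell block A: the frog, the mantis | cell block B: the finch, the sparrow]
5. Guard goes to cell block B with the mantis.  [cell block A: the frog | cell block B: the finch, the mantis, the sparrow]
6. Guard goes back to cell block A with the finch.  [cell block A: the finch, the frog | cell block B: the mantis, the sparrow]
7. Guard goes to cell block B with the frog.  [cell block A: the finch | cell block B: the frog, the mantis, the sparrow]
8. Guard goes back to cell block A alone.  [cell block A: the finch | cell block B: the frog, the mantis, the sparrow]
9. Guard goes to cell block B with the finch.  [cell block A: — | cell block B: the finch, the frog, the mantis, the sparrow]

Yes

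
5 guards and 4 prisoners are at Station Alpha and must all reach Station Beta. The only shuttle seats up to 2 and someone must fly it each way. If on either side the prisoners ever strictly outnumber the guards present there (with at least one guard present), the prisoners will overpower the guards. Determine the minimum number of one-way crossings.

15

Counting alone: each trip to Station Beta takes at most 2 across and each return brings at least 1 back, so after t trips out (and t−1 returns) at most 2t − (t−1) of the 9 are across; that first reaches 9 at t = 8, so at least 15 crossings are needed.
The plan below uses exactly 15 crossings, so it is optimal:
1. 2 prisoners → Station Beta.  (Station Alpha: 5G 2P; Station Beta: 0G 2P)
2. 1 prisoner ← Station Alpha.  (Station Alpha: 5G 3P; Station Beta: 0G 1P)
3. 2 prisoners → Station Beta.  (Station Alpha: 5G 1P; Station Beta: 0G 3P)
4. 1 prisoner ← Station Alpha.  (Station Alpha: 5G 2P; Station Beta: 0G 2P)
5. 2 guards → Station Beta.  (Station Alpha: 3G 2P; Station Beta: 2G 2P)
6. 1 prisoner ← Station Alpha.  (Station Alpha: 3G 3P; Station Beta: 2G 1P)
7. 1 guard and 1 prisoner → Station Beta.  (Station Alpha: 2G 2P; Station Beta: 3G 2P)
8. 1 guard ← Station Alpha.  (Station Alpha: 3G 2P; Station Beta: 2G 2P)
9. 1 guard and 1 prisoner → Station Beta.  (Station Alpha: 2G 1P; Station Beta: 3G 3P)
10. 1 prisoner ← Station Alpha.  (Station Alpha: 2G 2P; Station Beta: 3G 2P)
11. 1 guard and 1 prisoner → Station Beta.  (Station Alpha: 1G 1P; Station Beta: 4G 3P)
12. 1 guard ← Station Alpha.  (Station Alpha: 2G 1P; Station Beta: 3G 3P)
13. 1 guard and 1 prisoner → Station Beta.  (Station Alpha: 1G 0P; Station Beta: 4G 4P)
14. 1 prisoner ← Station Alpha.  (Station Alpha: 1G 1P; Station Beta: 4G 3P)
15. 1 guard and 1 prisoner → Station Beta.  (Station Alpha: 0G 0P; Station Beta: 5G 4P)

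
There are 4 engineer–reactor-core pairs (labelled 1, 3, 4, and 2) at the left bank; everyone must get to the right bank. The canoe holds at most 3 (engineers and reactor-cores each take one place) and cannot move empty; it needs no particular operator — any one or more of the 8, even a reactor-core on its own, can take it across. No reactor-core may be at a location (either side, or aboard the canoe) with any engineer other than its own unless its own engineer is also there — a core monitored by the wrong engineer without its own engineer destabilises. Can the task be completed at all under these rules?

1. engineer 1 and reactor-core 1 cross → the right bank.
2. engineer 1 crosses ← the left bank.
3. engineer 1, engineer 3, and reactor-core 3 cross → the right bank.
4. engineer 1 and reactor-core 1 cross ← the left bank.
5. engineer 1, engineer 2, and engineer 4 cross → the right bank.
6. reactor-core 3 crosses ← the left bank.
7. reactor-core 1 and reactor-core 3 cross → the right bank.
8. reactor-core 1 crosses ← the left bank.
9. reactor-core 1, reactor-core 2, and reactor-core 4 cross → the right bank.

Yes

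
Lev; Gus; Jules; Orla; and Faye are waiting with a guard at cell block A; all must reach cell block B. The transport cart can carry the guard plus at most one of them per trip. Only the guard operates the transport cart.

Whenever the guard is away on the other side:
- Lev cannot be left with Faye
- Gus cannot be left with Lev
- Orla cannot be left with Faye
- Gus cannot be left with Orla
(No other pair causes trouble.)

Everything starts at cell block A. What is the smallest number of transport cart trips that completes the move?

impossible

Whatever the first load, the items left behind include a forbidden pair without the guard. No opening move is safe, so no plan exists.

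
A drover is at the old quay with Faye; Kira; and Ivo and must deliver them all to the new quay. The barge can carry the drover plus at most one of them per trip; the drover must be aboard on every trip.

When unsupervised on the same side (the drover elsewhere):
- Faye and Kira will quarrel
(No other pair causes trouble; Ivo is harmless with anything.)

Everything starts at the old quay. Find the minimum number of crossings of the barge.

Counting alone: the drover can take at most 1 across per trip to the new quay, so moving all 3 needs at least 3 loaded trips out, with a return between consecutive ones — at least 5 crossings.
The plan below uses exactly 5 crossings, so it is optimal:
1. Drover goes to the new quay with Faye.
2. Drover goes back to the old quay alone.
3. Drover goes to the new quay with Ivo.
4. Drover goes back to the old quay alone.
5. Drover goes to the new quay with Kira.

5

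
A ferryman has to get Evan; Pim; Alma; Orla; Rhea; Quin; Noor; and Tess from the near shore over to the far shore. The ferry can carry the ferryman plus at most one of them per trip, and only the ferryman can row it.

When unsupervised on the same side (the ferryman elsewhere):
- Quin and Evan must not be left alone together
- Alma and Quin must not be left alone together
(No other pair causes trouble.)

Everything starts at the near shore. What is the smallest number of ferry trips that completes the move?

17

Counting alone: the ferryman can take at most 1 across per trip to the far shore, so moving all 8 needs at least 8 loaded trips out, with a return between consecutive ones — at least 15 crossings.
The safety rule pushes this higher. Following every safe sequence of crossings, the most of the 8 that can be at the far shore as the ferry arrives there on crossing 15 is 7 — never all 8.
So no plan with fewer than 17 crossings exists, and this one achieves 17:
1. Ferryman goes to the far shore with Quin.  [the near shore: Alma, Evan, Noor, Orla, Pim, Rhea, Tess | the far shore: Quin]
2. Ferryman goes back to the near shore alone.  [the near shore: Alma, Evan, Noor, Orla, Pim, Rhea, Tess | the far shore: Quin]
3. Ferryman goes to the far shore with Evan.  [the near shore: Alma, Noor, Orla, Pim, Rhea, Tess | the far shore: Evan, Quin]
4. Ferryman goes back to the near shore with Quin.  [the near shore: Alma, Noor, Orla, Pim, Quin, Rhea, Tess | the far shore: Evan]
5. Ferryman goes to the far shore with Alma.  [the near shore: Noor, Orla, Pim, Quin, Rhea, Tess | the far shore: Alma, Evan]
6. Ferryman goes back to the near shore alone.  [the near shore: Noor, Orla, Pim, Quin, Rhea, Tess | the far shore: Alma, Evan]
7. Ferryman goes to the far shore with Pim.  [the near shore: Noor, Orla, Quin, Rhea, Tess | the far shore: Alma, Evan, Pim]
8. Ferryman goes back to the near shore alone.  [the near shore: Noor, Orla, Quin, Rhea, Tess | the far shore: Alma, Evan, Pim]
9. Ferryman goes to the far shore with Orla.  [the near shore: Noor, Quin, Rhea, Tess | the far shore: Alma, Evan, Orla, Pim]
10. Ferryman goes back to the near shore alone.  [the near shore: Noor, Quin, Rhea, Tess | the far shore: Alma, Evan, Orla, Pim]
11. Ferryman goes to the far shore with Rhea.  [the near shore: Noor, Quin, Tess | the far shore: Alma, Evan, Orla, Pim, Rhea]
12. Ferryman goes back to the near shore alone.  [the near shore: Noor, Quin, Tess | the far shore: Alma, Evan, Orla, Pim, Rhea]
13. Ferryman goes to the far shore with Noor.  [the near shore: Quin, Tess | the far shore: Alma, Evan, Noor, Orla, Pim, Rhea]
14. Ferryman goes back to the near shore alone.  [the near shore: Quin, Tess | the far shore: Alma, Evan, Noor, Orla, Pim, Rhea]
15. Ferryman goes to the far shore with Tess.  [the near shore: Quin | the far shore: Alma, Evan, Noor, Orla, Pim, Rhea, Tess]
16. Ferryman goes back to the near shore alone.  [the near shore: Quin | the far shore: Alma, Evan, Noor, Orla, Pim, Rhea, Tess]
17. Ferryman goes to the far shore with Quin.  [the near shore: — | the far shore: Alma, Evan, Noor, Orla, Pim, Quin, Rhea, Tess]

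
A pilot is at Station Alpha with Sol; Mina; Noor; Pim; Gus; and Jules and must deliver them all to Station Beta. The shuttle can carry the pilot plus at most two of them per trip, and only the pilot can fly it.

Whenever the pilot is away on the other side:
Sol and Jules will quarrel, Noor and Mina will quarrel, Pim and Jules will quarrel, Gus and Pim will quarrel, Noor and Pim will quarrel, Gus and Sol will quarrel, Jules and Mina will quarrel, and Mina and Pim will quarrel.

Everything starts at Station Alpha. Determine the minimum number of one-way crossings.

impossible

Whatever the first load, the items left behind include a forbidden pair without the pilot. No opening move is safe, so no plan exists.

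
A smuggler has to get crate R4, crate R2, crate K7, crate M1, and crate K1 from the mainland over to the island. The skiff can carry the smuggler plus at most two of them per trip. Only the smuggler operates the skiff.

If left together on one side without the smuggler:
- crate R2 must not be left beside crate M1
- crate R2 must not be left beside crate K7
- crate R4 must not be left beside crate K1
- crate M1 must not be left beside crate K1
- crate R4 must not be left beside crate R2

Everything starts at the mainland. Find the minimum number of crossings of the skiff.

Counting alone: the smuggler can take at most 2 across per trip to the island, so moving all 5 needs at least 3 loaded trips out, with a return between consecutive ones — at least 5 crossings.
The safety rule pushes this higher. Following every safe sequence of crossings, the most of the 5 that can be at the island as the skiff arrives there on crossing 5 is 4 — never all 5.
So no plan with fewer than 7 crossings exists, and this one achieves 7:
1. Smuggler goes to the island with crate K1 and crate R2.
2. Smuggler goes back to the mainland alone.
3. Smuggler goes to the island with crate R4.
4. Smuggler goes back to the mainland with crate K1 and crate R2.
5. Smuggler goes to the island with crate K7 and crate M1.
6. Smuggler goes back to the mainland alone.
7. Smuggler goes to the island with crate K1 and crate R2.

7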